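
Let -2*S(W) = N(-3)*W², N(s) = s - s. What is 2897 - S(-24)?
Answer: 2897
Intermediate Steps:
N(s) = 0
S(W) = 0 (S(W) = -0*W² = -½*0 = 0)
2897 - S(-24) = 2897 - 1*0 = 2897 + 0 = 2897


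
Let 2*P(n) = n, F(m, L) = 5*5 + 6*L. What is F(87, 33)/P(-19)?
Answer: -446/19 ≈ -23.474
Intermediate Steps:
F(m, L) = 25 + 6*L
P(n) = n/2
F(87, 33)/P(-19) = (25 + 6*33)/(((½)*(-19))) = (25 + 198)/(-19/2) = 223*(-2/19) = -446/19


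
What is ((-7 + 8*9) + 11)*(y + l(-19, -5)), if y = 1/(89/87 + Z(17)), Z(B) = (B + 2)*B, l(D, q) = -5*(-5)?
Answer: 26783806/14095 ≈ 1900.2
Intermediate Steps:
l(D, q) = 25
Z(B) = B*(2 + B) (Z(B) = (2 + B)*B = B*(2 + B))
y = 87/28190 (y = 1/(89/87 + 17*(2 + 17)) = 1/(89*(1/87) + 17*19) = 1/(89/87 + 323) = 1/(28190/87) = 87/28190 ≈ 0.0030862)
((-7 + 8*9) + 11)*(y + l(-19, -5)) = ((-7 + 8*9) + 11)*(87/28190 + 25) = ((-7 + 72) + 11)*(704837/28190) = (65 + 11)*(704837/28190) = 76*(704837/28190) = 26783806/14095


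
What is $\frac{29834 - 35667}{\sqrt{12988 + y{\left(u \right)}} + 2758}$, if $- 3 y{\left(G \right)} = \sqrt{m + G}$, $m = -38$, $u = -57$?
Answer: $- \frac{17499}{8274 + \sqrt{3} \sqrt{38964 - i \sqrt{95}}} \approx -2.031 - 1.008 \cdot 10^{-5} i$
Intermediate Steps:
$y{\left(G \right)} = - \frac{\sqrt{-38 + G}}{3}$
$\frac{29834 - 35667}{\sqrt{12988 + y{\left(u \right)}} + 2758} = \frac{29834 - 35667}{\sqrt{12988 - \frac{\sqrt{-38 - 57}}{3}} + 2758} = - \frac{5833}{\sqrt{12988 - \frac{\sqrt{-95}}{3}} + 2758} = - \frac{5833}{\sqrt{12988 - \frac{i \sqrt{95}}{3}} + 2758} = - \frac{5833}{2758 + \sqrt{12988 - \frac{i \sqrt{95}}{3}}}$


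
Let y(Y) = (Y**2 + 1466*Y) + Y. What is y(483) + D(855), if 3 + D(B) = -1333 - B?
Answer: 939659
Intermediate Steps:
D(B) = -1336 - B (D(B) = -3 + (-1333 - B) = -1336 - B)
y(Y) = Y**2 + 1467*Y
y(483) + D(855) = 483*(1467 + 483) + (-1336 - 1*855) = 483*1950 + (-1336 - 855) = 941850 - 2191 = 939659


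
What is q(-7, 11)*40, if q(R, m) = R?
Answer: -280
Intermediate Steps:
q(-7, 11)*40 = -7*40 = -280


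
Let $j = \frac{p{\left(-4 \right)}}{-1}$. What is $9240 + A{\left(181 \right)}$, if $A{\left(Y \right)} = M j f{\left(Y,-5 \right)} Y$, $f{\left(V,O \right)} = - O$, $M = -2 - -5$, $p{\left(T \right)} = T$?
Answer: $20100$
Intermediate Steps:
$M = 3$ ($M = -2 + 5 = 3$)
$j = 4$ ($j = - \frac{4}{-1} = \left(-4\right) \left(-1\right) = 4$)
$A{\left(Y \right)} = 60 Y$ ($A{\left(Y \right)} = 3 \cdot 4 \left(\left(-1\right) \left(-5\right)\right) Y = 3 \cdot 4 \cdot 5 Y = 3 \cdot 20 Y = 60 Y$)
$9240 + A{\left(181 \right)} = 9240 + 60 \cdot 181 = 9240 + 10860 = 20100$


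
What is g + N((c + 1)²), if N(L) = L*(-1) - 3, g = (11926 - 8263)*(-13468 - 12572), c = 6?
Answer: -95384572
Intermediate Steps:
g = -95384520 (g = 3663*(-26040) = -95384520)
N(L) = -3 - L (N(L) = -L - 3 = -3 - L)
g + N((c + 1)²) = -95384520 + (-3 - (6 + 1)²) = -95384520 + (-3 - 1*7²) = -95384520 + (-3 - 1*49) = -95384520 + (-3 - 49) = -95384520 - 52 = -95384572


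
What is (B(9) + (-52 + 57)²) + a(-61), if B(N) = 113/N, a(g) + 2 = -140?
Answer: -940/9 ≈ -104.44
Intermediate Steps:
a(g) = -142 (a(g) = -2 - 140 = -142)
(B(9) + (-52 + 57)²) + a(-61) = (113/9 + (-52 + 57)²) - 142 = (113*(⅑) + 5²) - 142 = (113/9 + 25) - 142 = 338/9 - 142 = -940/9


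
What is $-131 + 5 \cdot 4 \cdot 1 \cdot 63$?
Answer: $1129$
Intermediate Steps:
$-131 + 5 \cdot 4 \cdot 1 \cdot 63 = -131 + 20 \cdot 1 \cdot 63 = -131 + 20 \cdot 63 = -131 + 1260 = 1129$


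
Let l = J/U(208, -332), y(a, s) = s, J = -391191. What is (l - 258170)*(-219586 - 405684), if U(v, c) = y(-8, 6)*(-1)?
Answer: 120659289805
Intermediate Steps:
U(v, c) = -6 (U(v, c) = 6*(-1) = -6)
l = 130397/2 (l = -391191/(-6) = -391191*(-1/6) = 130397/2 ≈ 65199.)
(l - 258170)*(-219586 - 405684) = (130397/2 - 258170)*(-219586 - 405684) = -385943/2*(-625270) = 120659289805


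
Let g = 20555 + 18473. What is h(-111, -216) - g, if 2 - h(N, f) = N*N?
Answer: -51347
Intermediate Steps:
h(N, f) = 2 - N**2 (h(N, f) = 2 - N*N = 2 - N**2)
g = 39028
h(-111, -216) - g = (2 - 1*(-111)**2) - 1*39028 = (2 - 1*12321) - 39028 = (2 - 12321) - 39028 = -12319 - 39028 = -51347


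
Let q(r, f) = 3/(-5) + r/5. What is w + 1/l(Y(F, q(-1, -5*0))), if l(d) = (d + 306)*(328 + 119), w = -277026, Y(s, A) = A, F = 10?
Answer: -188965529167/682122 ≈ -2.7703e+5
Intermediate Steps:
q(r, f) = -⅗ + r/5 (q(r, f) = 3*(-⅕) + r*(⅕) = -⅗ + r/5)
l(d) = 136782 + 447*d (l(d) = (306 + d)*447 = 136782 + 447*d)
w + 1/l(Y(F, q(-1, -5*0))) = -277026 + 1/(136782 + 447*(-⅗ + (⅕)*(-1))) = -277026 + 1/(136782 + 447*(-⅗ - ⅕)) = -277026 + 1/(136782 + 447*(-⅘)) = -277026 + 1/(136782 - 1788/5) = -277026 + 1/(682122/5) = -277026 + 5/682122 = -188965529167/682122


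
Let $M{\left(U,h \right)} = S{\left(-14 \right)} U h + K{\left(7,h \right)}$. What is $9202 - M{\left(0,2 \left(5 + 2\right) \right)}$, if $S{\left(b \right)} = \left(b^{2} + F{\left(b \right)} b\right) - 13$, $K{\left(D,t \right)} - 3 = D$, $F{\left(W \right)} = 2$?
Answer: $9192$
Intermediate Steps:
$K{\left(D,t \right)} = 3 + D$
$S{\left(b \right)} = -13 + b^{2} + 2 b$ ($S{\left(b \right)} = \left(b^{2} + 2 b\right) - 13 = -13 + b^{2} + 2 b$)
$M{\left(U,h \right)} = 10 + 155 U h$ ($M{\left(U,h \right)} = \left(-13 + \left(-14\right)^{2} + 2 \left(-14\right)\right) U h + \left(3 + 7\right) = \left(-13 + 196 - 28\right) U h + 10 = 155 U h + 10 = 10 + 155 U h$)
$9202 - M{\left(0,2 \left(5 + 2\right) \right)} = 9202 - \left(10 + 155 \cdot 0 \cdot 2 \left(5 + 2\right)\right) = 9202 - \left(10 + 155 \cdot 0 \cdot 2 \cdot 7\right) = 9202 - \left(10 + 155 \cdot 0 \cdot 14\right) = 9202 - \left(10 + 0\right) = 9202 - 10 = 9192$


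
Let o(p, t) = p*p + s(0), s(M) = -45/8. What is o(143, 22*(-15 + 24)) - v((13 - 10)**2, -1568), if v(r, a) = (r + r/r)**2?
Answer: 162747/8 ≈ 20343.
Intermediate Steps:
s(M) = -45/8 (s(M) = -45*1/8 = -45/8)
v(r, a) = (1 + r)**2 (v(r, a) = (r + 1)**2 = (1 + r)**2)
o(p, t) = -45/8 + p**2 (o(p, t) = p*p - 45/8 = p**2 - 45/8 = -45/8 + p**2)
o(143, 22*(-15 + 24)) - v((13 - 10)**2, -1568) = (-45/8 + 143**2) - (1 + (13 - 10)**2)**2 = (-45/8 + 20449) - (1 + 3**2)**2 = 163547/8 - (1 + 9)**2 = 163547/8 - 1*10**2 = 163547/8 - 1*100 = 163547/8 - 100 = 162747/8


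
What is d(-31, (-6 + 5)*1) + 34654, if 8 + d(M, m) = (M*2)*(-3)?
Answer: 34832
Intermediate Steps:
d(M, m) = -8 - 6*M (d(M, m) = -8 + (M*2)*(-3) = -8 + (2*M)*(-3) = -8 - 6*M)
d(-31, (-6 + 5)*1) + 34654 = (-8 - 6*(-31)) + 34654 = (-8 + 186) + 34654 = 178 + 34654 = 34832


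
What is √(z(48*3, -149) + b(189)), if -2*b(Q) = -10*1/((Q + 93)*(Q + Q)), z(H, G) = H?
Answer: √5050093741/5922 ≈ 12.000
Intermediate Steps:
b(Q) = 5/(2*Q*(93 + Q)) (b(Q) = -(-5)/((Q + Q)*(Q + 93)) = -(-5)/((2*Q)*(93 + Q)) = -(-5)/(2*Q*(93 + Q)) = 5/(2*Q*(93 + Q)))
√(z(48*3, -149) + b(189)) = √(48*3 + (5/2)/(189*(93 + 189))) = √(144 + (5/2)*(1/189)/282) = √(144 + (5/2)*(1/189)*(1/282)) = √(144 + 5/106596) = √(15349829/106596) = √5050093741/5922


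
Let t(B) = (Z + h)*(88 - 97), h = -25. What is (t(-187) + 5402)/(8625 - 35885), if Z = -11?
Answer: -2863/13630 ≈ -0.21005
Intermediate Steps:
t(B) = 324 (t(B) = (-11 - 25)*(88 - 97) = -36*(-9) = 324)
(t(-187) + 5402)/(8625 - 35885) = (324 + 5402)/(8625 - 35885) = 5726/(-27260) = 5726*(-1/27260) = -2863/13630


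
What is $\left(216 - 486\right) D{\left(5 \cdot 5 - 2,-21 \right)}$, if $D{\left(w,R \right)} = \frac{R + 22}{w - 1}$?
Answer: $- \frac{135}{11} \approx -12.273$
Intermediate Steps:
$D{\left(w,R \right)} = \frac{22 + R}{-1 + w}$
$\left(216 - 486\right) D{\left(5 \cdot 5 - 2,-21 \right)} = \left(216 - 486\right) \frac{22 - 21}{-1 + \left(5 \cdot 5 - 2\right)} = - 270 \frac{1}{-1 + \left(25 - 2\right)} 1 = - 270 \frac{1}{-1 + 23} \cdot 1 = - 270 \cdot \frac{1}{22} \cdot 1 = \left(-270\right) \frac{1}{22} = - \frac{135}{11}$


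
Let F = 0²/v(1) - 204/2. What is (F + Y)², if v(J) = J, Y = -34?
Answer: 18496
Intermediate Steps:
F = -102 (F = 0²/1 - 204/2 = 0*1 - 204*½ = 0 - 102 = -102)
(F + Y)² = (-102 - 34)² = (-136)² = 18496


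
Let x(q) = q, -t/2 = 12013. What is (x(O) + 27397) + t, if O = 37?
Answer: 3408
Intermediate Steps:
t = -24026 (t = -2*12013 = -24026)
(x(O) + 27397) + t = (37 + 27397) - 24026 = 27434 - 24026 = 3408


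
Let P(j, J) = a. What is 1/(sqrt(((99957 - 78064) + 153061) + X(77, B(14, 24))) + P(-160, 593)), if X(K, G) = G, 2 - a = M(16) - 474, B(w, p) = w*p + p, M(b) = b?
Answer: 230/18143 - sqrt(175314)/36286 ≈ 0.0011380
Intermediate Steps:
B(w, p) = p + p*w (B(w, p) = p*w + p = p + p*w)
a = 460 (a = 2 - (16 - 474) = 2 - 1*(-458) = 2 + 458 = 460)
P(j, J) = 460
1/(sqrt(((99957 - 78064) + 153061) + X(77, B(14, 24))) + P(-160, 593)) = 1/(sqrt(((99957 - 78064) + 153061) + 24*(1 + 14)) + 460) = 1/(sqrt((21893 + 153061) + 24*15) + 460) = 1/(sqrt(174954 + 360) + 460) = 1/(sqrt(175314) + 460) = 1/(460 + sqrt(175314))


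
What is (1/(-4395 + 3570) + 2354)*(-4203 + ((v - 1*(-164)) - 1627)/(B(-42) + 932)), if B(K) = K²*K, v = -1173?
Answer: -149281438068392/15088425 ≈ -9.8938e+6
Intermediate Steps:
B(K) = K³
(1/(-4395 + 3570) + 2354)*(-4203 + ((v - 1*(-164)) - 1627)/(B(-42) + 932)) = (1/(-4395 + 3570) + 2354)*(-4203 + ((-1173 - 1*(-164)) - 1627)/((-42)³ + 932)) = (1/(-825) + 2354)*(-4203 + ((-1173 + 164) - 1627)/(-74088 + 932)) = (-1/825 + 2354)*(-4203 + (-1009 - 1627)/(-73156)) = 1942049*(-4203 - 2636*(-1/73156))/825 = 1942049*(-4203 + 659/18289)/825 = (1942049/825)*(-76868008/18289) = -149281438068392/15088425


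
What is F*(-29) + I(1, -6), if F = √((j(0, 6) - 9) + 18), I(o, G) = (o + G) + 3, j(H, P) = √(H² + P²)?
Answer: -2 - 29*√15 ≈ -114.32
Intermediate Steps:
I(o, G) = 3 + G + o (I(o, G) = (G + o) + 3 = 3 + G + o)
F = √15 (F = √((√(0² + 6²) - 9) + 18) = √((√(0 + 36) - 9) + 18) = √((√36 - 9) + 18) = √((6 - 9) + 18) = √(-3 + 18) = √15 ≈ 3.8730)
F*(-29) + I(1, -6) = √15*(-29) + (3 - 6 + 1) = -29*√15 - 2 = -2 - 29*√15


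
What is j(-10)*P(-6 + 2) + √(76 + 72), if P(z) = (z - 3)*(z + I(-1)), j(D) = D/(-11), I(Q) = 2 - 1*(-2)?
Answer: 2*√37 ≈ 12.166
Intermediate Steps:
I(Q) = 4 (I(Q) = 2 + 2 = 4)
j(D) = -D/11 (j(D) = D*(-1/11) = -D/11)
P(z) = (-3 + z)*(4 + z) (P(z) = (z - 3)*(z + 4) = (-3 + z)*(4 + z))
j(-10)*P(-6 + 2) + √(76 + 72) = (-1/11*(-10))*(-12 + (-6 + 2) + (-6 + 2)²) + √(76 + 72) = 10*(-12 - 4 + (-4)²)/11 + √148 = 10*(-12 - 4 + 16)/11 + 2*√37 = (10/11)*0 + 2*√37 = 0 + 2*√37 = 2*√37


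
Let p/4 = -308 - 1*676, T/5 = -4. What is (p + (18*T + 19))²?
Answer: 18292729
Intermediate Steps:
T = -20 (T = 5*(-4) = -20)
p = -3936 (p = 4*(-308 - 1*676) = 4*(-308 - 676) = 4*(-984) = -3936)
(p + (18*T + 19))² = (-3936 + (18*(-20) + 19))² = (-3936 + (-360 + 19))² = (-3936 - 341)² = (-4277)² = 18292729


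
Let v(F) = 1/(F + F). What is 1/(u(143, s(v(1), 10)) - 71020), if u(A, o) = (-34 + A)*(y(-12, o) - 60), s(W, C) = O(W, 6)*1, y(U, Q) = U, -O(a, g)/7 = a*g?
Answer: -1/78868 ≈ -1.2679e-5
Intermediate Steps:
O(a, g) = -7*a*g
v(F) = 1/(2*F)
s(W, C) = -42*W (s(W, C) = -7*W*6*1 = -42*W*1 = -42*W)
u(A, o) = 2448 - 72*A (u(A, o) = (-34 + A)*(-12 - 60) = (-34 + A)*(-72) = 2448 - 72*A)
1/(u(143, s(v(1), 10)) - 71020) = 1/((2448 - 72*143) - 71020) = 1/((2448 - 10296) - 71020) = 1/(-7848 - 71020) = 1/(-78868) = -1/78868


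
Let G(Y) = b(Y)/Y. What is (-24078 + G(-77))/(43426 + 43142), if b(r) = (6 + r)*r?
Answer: -24149/86568 ≈ -0.27896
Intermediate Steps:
b(r) = r*(6 + r)
G(Y) = 6 + Y (G(Y) = (Y*(6 + Y))/Y = 6 + Y)
(-24078 + G(-77))/(43426 + 43142) = (-24078 + (6 - 77))/(43426 + 43142) = (-24078 - 71)/86568 = -24149*1/86568 = -24149/86568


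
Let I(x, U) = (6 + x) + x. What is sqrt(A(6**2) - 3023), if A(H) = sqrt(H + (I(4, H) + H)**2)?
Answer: sqrt(-3023 + 2*sqrt(634)) ≈ 54.522*I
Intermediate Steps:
I(x, U) = 6 + 2*x
A(H) = sqrt(H + (14 + H)**2) (A(H) = sqrt(H + ((6 + 2*4) + H)**2) = sqrt(H + ((6 + 8) + H)**2) = sqrt(H + (14 + H)**2))
sqrt(A(6**2) - 3023) = sqrt(sqrt(6**2 + (14 + 6**2)**2) - 3023) = sqrt(sqrt(36 + (14 + 36)**2) - 3023) = sqrt(sqrt(36 + 50**2) - 3023) = sqrt(sqrt(36 + 2500) - 3023) = sqrt(sqrt(2536) - 3023) = sqrt(2*sqrt(634) - 3023) = sqrt(-3023 + 2*sqrt(634))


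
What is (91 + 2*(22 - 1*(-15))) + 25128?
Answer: 25293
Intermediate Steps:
(91 + 2*(22 - 1*(-15))) + 25128 = (91 + 2*(22 + 15)) + 25128 = (91 + 2*37) + 25128 = (91 + 74) + 25128 = 165 + 25128 = 25293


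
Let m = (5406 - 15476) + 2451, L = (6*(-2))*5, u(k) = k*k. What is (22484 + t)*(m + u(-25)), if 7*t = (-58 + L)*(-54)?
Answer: -1145337440/7 ≈ -1.6362e+8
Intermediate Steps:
u(k) = k**2
L = -60 (L = -12*5 = -60)
m = -7619 (m = -10070 + 2451 = -7619)
t = 6372/7 (t = ((-58 - 60)*(-54))/7 = (-118*(-54))/7 = (1/7)*6372 = 6372/7 ≈ 910.29)
(22484 + t)*(m + u(-25)) = (22484 + 6372/7)*(-7619 + (-25)**2) = 163760*(-7619 + 625)/7 = (163760/7)*(-6994) = -1145337440/7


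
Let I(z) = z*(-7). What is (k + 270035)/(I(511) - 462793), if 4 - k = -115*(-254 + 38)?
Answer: -245199/466370 ≈ -0.52576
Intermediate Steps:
I(z) = -7*z
k = -24836 (k = 4 - (-115)*(-254 + 38) = 4 - (-115)*(-216) = 4 - 1*24840 = 4 - 24840 = -24836)
(k + 270035)/(I(511) - 462793) = (-24836 + 270035)/(-7*511 - 462793) = 245199/(-3577 - 462793) = 245199/(-466370) = 245199*(-1/466370) = -245199/466370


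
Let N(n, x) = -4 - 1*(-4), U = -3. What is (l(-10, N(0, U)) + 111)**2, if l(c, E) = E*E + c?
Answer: 10201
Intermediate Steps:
N(n, x) = 0 (N(n, x) = -4 + 4 = 0)
l(c, E) = c + E**2 (l(c, E) = E**2 + c = c + E**2)
(l(-10, N(0, U)) + 111)**2 = ((-10 + 0**2) + 111)**2 = ((-10 + 0) + 111)**2 = (-10 + 111)**2 = 101**2 = 10201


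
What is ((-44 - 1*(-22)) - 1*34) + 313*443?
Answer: 138603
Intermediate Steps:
((-44 - 1*(-22)) - 1*34) + 313*443 = ((-44 + 22) - 34) + 138659 = (-22 - 34) + 138659 = -56 + 138659 = 138603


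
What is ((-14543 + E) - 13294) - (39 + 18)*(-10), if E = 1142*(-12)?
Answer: -40971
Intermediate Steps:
E = -13704
((-14543 + E) - 13294) - (39 + 18)*(-10) = ((-14543 - 13704) - 13294) - (39 + 18)*(-10) = (-28247 - 13294) - 57*(-10) = -41541 - 1*(-570) = -41541 + 570 = -40971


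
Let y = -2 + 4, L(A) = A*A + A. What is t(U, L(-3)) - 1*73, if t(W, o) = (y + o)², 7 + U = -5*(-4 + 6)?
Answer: -9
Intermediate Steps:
L(A) = A + A² (L(A) = A² + A = A + A²)
U = -17 (U = -7 - 5*(-4 + 6) = -7 - 5*2 = -7 - 10 = -17)
y = 2
t(W, o) = (2 + o)²
t(U, L(-3)) - 1*73 = (2 - 3*(1 - 3))² - 1*73 = (2 - 3*(-2))² - 73 = (2 + 6)² - 73 = 8² - 73 = 64 - 73 = -9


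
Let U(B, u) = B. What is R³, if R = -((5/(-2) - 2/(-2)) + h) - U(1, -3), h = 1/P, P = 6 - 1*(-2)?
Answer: 27/512 ≈ 0.052734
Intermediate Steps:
P = 8 (P = 6 + 2 = 8)
h = ⅛ (h = 1/8 = ⅛ ≈ 0.12500)
R = 3/8 (R = -((5/(-2) - 2/(-2)) + ⅛) - 1*1 = -((5*(-½) - 2*(-½)) + ⅛) - 1 = -((-5/2 + 1) + ⅛) - 1 = -(-3/2 + ⅛) - 1 = -1*(-11/8) - 1 = 11/8 - 1 = 3/8 ≈ 0.37500)
R³ = (3/8)³ = 27/512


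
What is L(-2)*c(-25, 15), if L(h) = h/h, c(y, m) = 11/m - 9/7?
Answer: -58/105 ≈ -0.55238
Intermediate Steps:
c(y, m) = -9/7 + 11/m (c(y, m) = 11/m - 9*⅐ = 11/m - 9/7 = -9/7 + 11/m)
L(h) = 1
L(-2)*c(-25, 15) = 1*(-9/7 + 11/15) = 1*(-58/105) = -58/105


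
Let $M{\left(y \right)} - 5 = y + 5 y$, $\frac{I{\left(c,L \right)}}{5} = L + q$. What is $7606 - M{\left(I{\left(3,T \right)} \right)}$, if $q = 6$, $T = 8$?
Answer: $7181$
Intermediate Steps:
$I{\left(c,L \right)} = 30 + 5 L$ ($I{\left(c,L \right)} = 5 \left(L + 6\right) = 5 \left(6 + L\right) = 30 + 5 L$)
$M{\left(y \right)} = 5 + 6 y$ ($M{\left(y \right)} = 5 + \left(y + 5 y\right) = 5 + 6 y$)
$7606 - M{\left(I{\left(3,T \right)} \right)} = 7606 - \left(5 + 6 \left(30 + 5 \cdot 8\right)\right) = 7606 - \left(5 + 6 \left(30 + 40\right)\right) = 7606 - \left(5 + 6 \cdot 70\right) = 7606 - \left(5 + 420\right) = 7606 - 425 = 7181$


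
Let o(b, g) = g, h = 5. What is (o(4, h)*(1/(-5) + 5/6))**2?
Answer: 361/36 ≈ 10.028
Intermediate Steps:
(o(4, h)*(1/(-5) + 5/6))**2 = (5*(1/(-5) + 5/6))**2 = (5*(1*(-1/5) + 5*(1/6)))**2 = (5*(-1/5 + 5/6))**2 = (5*(19/30))**2 = (19/6)**2 = 361/36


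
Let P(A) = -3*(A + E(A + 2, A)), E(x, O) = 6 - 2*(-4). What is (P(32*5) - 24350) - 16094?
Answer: -40966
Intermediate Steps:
E(x, O) = 14 (E(x, O) = 6 + 8 = 14)
P(A) = -42 - 3*A (P(A) = -3*(A + 14) = -3*(14 + A) = -42 - 3*A)
(P(32*5) - 24350) - 16094 = ((-42 - 96*5) - 24350) - 16094 = ((-42 - 3*160) - 24350) - 16094 = ((-42 - 480) - 24350) - 16094 = (-522 - 24350) - 16094 = -24872 - 16094 = -40966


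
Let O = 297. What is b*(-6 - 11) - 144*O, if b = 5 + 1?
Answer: -42870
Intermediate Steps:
b = 6
b*(-6 - 11) - 144*O = 6*(-6 - 11) - 144*297 = 6*(-17) - 42768 = -102 - 42768 = -42870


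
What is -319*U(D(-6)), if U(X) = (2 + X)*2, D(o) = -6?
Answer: 2552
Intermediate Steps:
U(X) = 4 + 2*X
-319*U(D(-6)) = -319*(4 + 2*(-6)) = -319*(4 - 12) = -319*(-8) = 2552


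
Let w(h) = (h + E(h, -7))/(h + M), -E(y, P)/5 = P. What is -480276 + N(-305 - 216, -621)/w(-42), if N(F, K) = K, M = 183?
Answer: -3274371/7 ≈ -4.6777e+5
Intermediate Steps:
E(y, P) = -5*P
w(h) = (35 + h)/(183 + h) (w(h) = (h - 5*(-7))/(h + 183) = (h + 35)/(183 + h) = (35 + h)/(183 + h))
-480276 + N(-305 - 216, -621)/w(-42) = -480276 - 621*(183 - 42)/(35 - 42) = -480276 - 621/(-7/141) = -480276 - 621*(-141/7) = -480276 + 87561/7 = -3274371/7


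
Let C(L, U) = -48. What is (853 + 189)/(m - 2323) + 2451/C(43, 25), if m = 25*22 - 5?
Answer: -734649/14224 ≈ -51.649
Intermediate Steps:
m = 545 (m = 550 - 5 = 545)
(853 + 189)/(m - 2323) + 2451/C(43, 25) = (853 + 189)/(545 - 2323) + 2451/(-48) = 1042/(-1778) + 2451*(-1/48) = 1042*(-1/1778) - 817/16 = -521/889 - 817/16 = -734649/14224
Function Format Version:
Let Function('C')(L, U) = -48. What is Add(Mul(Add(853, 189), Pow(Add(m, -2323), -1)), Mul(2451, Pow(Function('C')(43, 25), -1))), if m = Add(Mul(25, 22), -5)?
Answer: Rational(-734649, 14224) ≈ -51.649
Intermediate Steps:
m = 545 (m = Add(550, -5) = 545)
Add(Mul(Add(853, 189), Pow(Add(m, -2323), -1)), Mul(2451, Pow(Function('C')(43, 25), -1))) = Add(Mul(Add(853, 189), Pow(Add(545, -2323), -1)), Mul(2451, Pow(-48, -1))) = Add(Mul(1042, Pow(-1778, -1)), Mul(2451, Rational(-1, 48))) = Add(Mul(1042, Rational(-1, 1778)), Rational(-817, 16)) = Add(Rational(-521, 889), Rational(-817, 16)) = Rational(-734649, 14224)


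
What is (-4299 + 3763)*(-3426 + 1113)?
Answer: 1239768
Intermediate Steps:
(-4299 + 3763)*(-3426 + 1113) = -536*(-2313) = 1239768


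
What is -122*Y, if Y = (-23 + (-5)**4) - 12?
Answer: -71980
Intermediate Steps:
Y = 590 (Y = (-23 + 625) - 12 = 602 - 12 = 590)
-122*Y = -122*590 = -71980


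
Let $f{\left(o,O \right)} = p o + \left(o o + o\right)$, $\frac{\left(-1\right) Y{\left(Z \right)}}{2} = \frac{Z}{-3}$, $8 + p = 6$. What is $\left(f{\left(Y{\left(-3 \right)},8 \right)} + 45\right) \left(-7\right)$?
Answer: $-357$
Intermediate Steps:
$p = -2$ ($p = -8 + 6 = -2$)
$Y{\left(Z \right)} = \frac{2 Z}{3}$ ($Y{\left(Z \right)} = - 2 \frac{Z}{-3} = - 2 \left(- \frac{Z}{3}\right) = \frac{2 Z}{3}$)
$f{\left(o,O \right)} = o^{2} - o$ ($f{\left(o,O \right)} = - 2 o + \left(o o + o\right) = - 2 o + \left(o^{2} + o\right) = - 2 o + \left(o + o^{2}\right) = o^{2} - o$)
$\left(f{\left(Y{\left(-3 \right)},8 \right)} + 45\right) \left(-7\right) = \left(\frac{2}{3} \left(-3\right) \left(-1 + \frac{2}{3} \left(-3\right)\right) + 45\right) \left(-7\right) = \left(- 2 \left(-1 - 2\right) + 45\right) \left(-7\right) = \left(\left(-2\right) \left(-3\right) + 45\right) \left(-7\right) = \left(6 + 45\right) \left(-7\right) = 51 \left(-7\right) = -357$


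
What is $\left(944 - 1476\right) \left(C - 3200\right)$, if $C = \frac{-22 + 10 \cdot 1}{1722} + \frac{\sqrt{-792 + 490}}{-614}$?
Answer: $\frac{69798552}{41} + \frac{266 i \sqrt{302}}{307} \approx 1.7024 \cdot 10^{6} + 15.057 i$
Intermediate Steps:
$C = - \frac{2}{287} - \frac{i \sqrt{302}}{614}$ ($C = \left(-22 + 10\right) \frac{1}{1722} + \sqrt{-302} \left(- \frac{1}{614}\right) = \left(-12\right) \frac{1}{1722} + i \sqrt{302} \left(- \frac{1}{614}\right) = - \frac{2}{287} - \frac{i \sqrt{302}}{614} \approx -0.0069686 - 0.028303 i$)
$\left(944 - 1476\right) \left(C - 3200\right) = \left(944 - 1476\right) \left(\left(- \frac{2}{287} - \frac{i \sqrt{302}}{614}\right) - 3200\right) = - 532 \left(- \frac{918402}{287} - \frac{i \sqrt{302}}{614}\right) = \frac{69798552}{41} + \frac{266 i \sqrt{302}}{307}$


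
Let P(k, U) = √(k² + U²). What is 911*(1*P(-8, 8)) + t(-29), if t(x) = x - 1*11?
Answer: -40 + 7288*√2 ≈ 10267.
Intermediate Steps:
t(x) = -11 + x (t(x) = x - 11 = -11 + x)
P(k, U) = √(U² + k²)
911*(1*P(-8, 8)) + t(-29) = 911*(1*√(8² + (-8)²)) + (-11 - 29) = 911*(1*√(64 + 64)) - 40 = 911*(1*√128) - 40 = 911*(1*(8*√2)) - 40 = 911*(8*√2) - 40 = 7288*√2 - 40 = -40 + 7288*√2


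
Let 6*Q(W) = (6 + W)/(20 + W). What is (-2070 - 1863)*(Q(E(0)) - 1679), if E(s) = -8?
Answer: 26414465/4 ≈ 6.6036e+6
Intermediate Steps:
Q(W) = (6 + W)/(6*(20 + W)) (Q(W) = ((6 + W)/(20 + W))/6 = (6 + W)/(6*(20 + W)))
(-2070 - 1863)*(Q(E(0)) - 1679) = (-2070 - 1863)*((6 - 8)/(6*(20 - 8)) - 1679) = -3933*((1/6)*(-2)/12 - 1679) = -3933*((1/6)*(1/12)*(-2) - 1679) = -3933*(-1/36 - 1679) = -3933*(-60445/36) = 26414465/4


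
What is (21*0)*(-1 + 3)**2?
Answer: 0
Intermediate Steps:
(21*0)*(-1 + 3)**2 = 0*2**2 = 0*4 = 0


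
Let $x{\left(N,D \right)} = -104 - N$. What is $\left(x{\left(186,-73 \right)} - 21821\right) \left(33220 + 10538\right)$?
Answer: $-967533138$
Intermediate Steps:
$\left(x{\left(186,-73 \right)} - 21821\right) \left(33220 + 10538\right) = \left(\left(-104 - 186\right) - 21821\right) \left(33220 + 10538\right) = \left(\left(-104 - 186\right) - 21821\right) 43758 = \left(-290 - 21821\right) 43758 = \left(-22111\right) 43758 = -967533138$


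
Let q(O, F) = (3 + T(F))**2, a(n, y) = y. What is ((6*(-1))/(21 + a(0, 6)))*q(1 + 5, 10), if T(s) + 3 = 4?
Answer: -32/9 ≈ -3.5556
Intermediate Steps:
T(s) = 1 (T(s) = -3 + 4 = 1)
q(O, F) = 16 (q(O, F) = (3 + 1)**2 = 4**2 = 16)
((6*(-1))/(21 + a(0, 6)))*q(1 + 5, 10) = ((6*(-1))/(21 + 6))*16 = -6/27*16 = -6*1/27*16 = -2/9*16 = -32/9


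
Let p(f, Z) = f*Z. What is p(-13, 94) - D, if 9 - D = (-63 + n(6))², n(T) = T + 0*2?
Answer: 2018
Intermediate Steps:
n(T) = T (n(T) = T + 0 = T)
p(f, Z) = Z*f
D = -3240 (D = 9 - (-63 + 6)² = 9 - 1*(-57)² = 9 - 1*3249 = 9 - 3249 = -3240)
p(-13, 94) - D = 94*(-13) - 1*(-3240) = -1222 + 3240 = 2018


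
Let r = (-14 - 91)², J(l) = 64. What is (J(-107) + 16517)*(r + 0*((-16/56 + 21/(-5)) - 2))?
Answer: 182805525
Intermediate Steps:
r = 11025 (r = (-105)² = 11025)
(J(-107) + 16517)*(r + 0*((-16/56 + 21/(-5)) - 2)) = (64 + 16517)*(11025 + 0*((-16/56 + 21/(-5)) - 2)) = 16581*(11025 + 0*((-16*1/56 + 21*(-⅕)) - 2)) = 16581*(11025 + 0*((-2/7 - 21/5) - 2)) = 16581*(11025 + 0*(-157/35 - 2)) = 16581*(11025 + 0*(-227/35)) = 16581*(11025 + 0) = 16581*11025 = 182805525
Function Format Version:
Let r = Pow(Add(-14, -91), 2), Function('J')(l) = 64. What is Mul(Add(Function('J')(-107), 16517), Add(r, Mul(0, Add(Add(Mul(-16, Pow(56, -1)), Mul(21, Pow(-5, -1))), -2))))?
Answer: 182805525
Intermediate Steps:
r = 11025 (r = Pow(-105, 2) = 11025)
Mul(Add(Function('J')(-107), 16517), Add(r, Mul(0, Add(Add(Mul(-16, Pow(56, -1)), Mul(21, Pow(-5, -1))), -2)))) = Mul(Add(64, 16517), Add(11025, Mul(0, Add(Add(Mul(-16, Pow(56, -1)), Mul(21, Pow(-5, -1))), -2)))) = Mul(16581, Add(11025, Mul(0, Add(Add(Mul(-16, Rational(1, 56)), Mul(21, Rational(-1, 5))), -2)))) = Mul(16581, Add(11025, Mul(0, Add(Add(Rational(-2, 7), Rational(-21, 5)), -2)))) = Mul(16581, Add(11025, Mul(0, Add(Rational(-157, 35), -2)))) = Mul(16581, Add(11025, Mul(0, Rational(-227, 35)))) = Mul(16581, Add(11025, 0)) = Mul(16581, 11025) = 182805525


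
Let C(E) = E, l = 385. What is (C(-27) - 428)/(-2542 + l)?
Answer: 455/2157 ≈ 0.21094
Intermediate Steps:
(C(-27) - 428)/(-2542 + l) = (-27 - 428)/(-2542 + 385) = -455/(-2157) = -455*(-1/2157) = 455/2157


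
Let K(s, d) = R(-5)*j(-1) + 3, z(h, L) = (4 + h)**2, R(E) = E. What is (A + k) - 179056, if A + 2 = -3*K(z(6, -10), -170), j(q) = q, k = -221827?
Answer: -400909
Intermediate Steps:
K(s, d) = 8 (K(s, d) = -5*(-1) + 3 = 5 + 3 = 8)
A = -26 (A = -2 - 3*8 = -2 - 24 = -26)
(A + k) - 179056 = (-26 - 221827) - 179056 = -221853 - 179056 = -400909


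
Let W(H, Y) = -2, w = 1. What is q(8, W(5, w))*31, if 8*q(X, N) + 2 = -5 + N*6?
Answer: -589/8 ≈ -73.625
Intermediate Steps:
q(X, N) = -7/8 + 3*N/4 (q(X, N) = -¼ + (-5 + N*6)/8 = -¼ + (-5 + 6*N)/8 = -¼ + (-5/8 + 3*N/4) = -7/8 + 3*N/4)
q(8, W(5, w))*31 = (-7/8 + (¾)*(-2))*31 = (-7/8 - 3/2)*31 = -19/8*31 = -589/8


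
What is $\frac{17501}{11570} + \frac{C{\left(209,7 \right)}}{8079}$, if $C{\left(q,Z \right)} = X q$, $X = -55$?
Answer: $\frac{8393429}{93474030} \approx 0.089794$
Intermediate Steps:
$C{\left(q,Z \right)} = - 55 q$
$\frac{17501}{11570} + \frac{C{\left(209,7 \right)}}{8079} = \frac{17501}{11570} + \frac{\left(-55\right) 209}{8079} = 17501 \cdot \frac{1}{11570} - \frac{11495}{8079} = \frac{17501}{11570} - \frac{11495}{8079} = \frac{8393429}{93474030}$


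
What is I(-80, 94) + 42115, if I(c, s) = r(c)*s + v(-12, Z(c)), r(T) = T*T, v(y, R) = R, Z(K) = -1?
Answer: 643714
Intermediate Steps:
r(T) = T²
I(c, s) = -1 + s*c² (I(c, s) = c²*s - 1 = s*c² - 1 = -1 + s*c²)
I(-80, 94) + 42115 = (-1 + 94*(-80)²) + 42115 = (-1 + 94*6400) + 42115 = (-1 + 601600) + 42115 = 601599 + 42115 = 643714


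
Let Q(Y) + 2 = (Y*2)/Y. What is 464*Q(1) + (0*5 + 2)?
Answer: 2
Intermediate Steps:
Q(Y) = 0 (Q(Y) = -2 + (Y*2)/Y = -2 + (2*Y)/Y = -2 + 2 = 0)
464*Q(1) + (0*5 + 2) = 464*0 + (0*5 + 2) = 0 + (0 + 2) = 0 + 2 = 2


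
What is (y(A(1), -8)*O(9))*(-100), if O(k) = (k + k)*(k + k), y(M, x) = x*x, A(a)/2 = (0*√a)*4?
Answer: -2073600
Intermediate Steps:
A(a) = 0 (A(a) = 2*((0*√a)*4) = 2*(0*4) = 2*0 = 0)
y(M, x) = x²
O(k) = 4*k² (O(k) = (2*k)*(2*k) = 4*k²)
(y(A(1), -8)*O(9))*(-100) = ((-8)²*(4*9²))*(-100) = (64*(4*81))*(-100) = (64*324)*(-100) = 20736*(-100) = -2073600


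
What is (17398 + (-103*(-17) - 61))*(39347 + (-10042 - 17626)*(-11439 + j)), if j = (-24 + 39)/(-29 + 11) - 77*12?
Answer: 19591267775344/3 ≈ 6.5304e+12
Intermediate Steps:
j = -5549/6 (j = 15/(-18) - 924 = 15*(-1/18) - 924 = -⅚ - 924 = -5549/6 ≈ -924.83)
(17398 + (-103*(-17) - 61))*(39347 + (-10042 - 17626)*(-11439 + j)) = (17398 + (-103*(-17) - 61))*(39347 + (-10042 - 17626)*(-11439 - 5549/6)) = (17398 + (1751 - 61))*(39347 - 27668*(-74183/6)) = (17398 + 1690)*(39347 + 1026247622/3) = 19088*(1026365663/3) = 19591267775344/3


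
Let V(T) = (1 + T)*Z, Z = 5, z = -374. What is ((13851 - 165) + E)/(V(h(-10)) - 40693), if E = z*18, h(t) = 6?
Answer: -3477/20329 ≈ -0.17104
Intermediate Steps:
V(T) = 5 + 5*T (V(T) = (1 + T)*5 = 5 + 5*T)
E = -6732 (E = -374*18 = -6732)
((13851 - 165) + E)/(V(h(-10)) - 40693) = ((13851 - 165) - 6732)/((5 + 5*6) - 40693) = (13686 - 6732)/((5 + 30) - 40693) = 6954/(35 - 40693) = 6954/(-40658) = 6954*(-1/40658) = -3477/20329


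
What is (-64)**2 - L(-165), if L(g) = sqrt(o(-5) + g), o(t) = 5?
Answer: 4096 - 4*I*sqrt(10) ≈ 4096.0 - 12.649*I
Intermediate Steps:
L(g) = sqrt(5 + g)
(-64)**2 - L(-165) = (-64)**2 - sqrt(5 - 165) = 4096 - sqrt(-160) = 4096 - 4*I*sqrt(10)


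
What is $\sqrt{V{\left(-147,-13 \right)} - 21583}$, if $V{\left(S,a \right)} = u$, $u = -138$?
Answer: $i \sqrt{21721} \approx 147.38 i$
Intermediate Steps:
$V{\left(S,a \right)} = -138$
$\sqrt{V{\left(-147,-13 \right)} - 21583} = \sqrt{-138 - 21583} = \sqrt{-21721} = i \sqrt{21721}$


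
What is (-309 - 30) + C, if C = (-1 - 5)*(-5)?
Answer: -309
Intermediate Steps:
C = 30 (C = -6*(-5) = 30)
(-309 - 30) + C = (-309 - 30) + 30 = -339 + 30 = -309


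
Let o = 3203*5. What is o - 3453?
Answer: 12562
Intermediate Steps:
o = 16015
o - 3453 = 16015 - 3453 = 12562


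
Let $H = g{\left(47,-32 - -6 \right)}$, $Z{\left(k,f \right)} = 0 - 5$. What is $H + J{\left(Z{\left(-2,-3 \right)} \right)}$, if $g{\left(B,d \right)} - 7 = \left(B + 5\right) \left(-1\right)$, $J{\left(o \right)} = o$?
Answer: $-50$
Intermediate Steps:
$Z{\left(k,f \right)} = -5$
$g{\left(B,d \right)} = 2 - B$ ($g{\left(B,d \right)} = 7 + \left(B + 5\right) \left(-1\right) = 7 + \left(5 + B\right) \left(-1\right) = 7 - \left(5 + B\right) = 2 - B$)
$H = -45$ ($H = 2 - 47 = -45$)
$H + J{\left(Z{\left(-2,-3 \right)} \right)} = -45 - 5 = -50$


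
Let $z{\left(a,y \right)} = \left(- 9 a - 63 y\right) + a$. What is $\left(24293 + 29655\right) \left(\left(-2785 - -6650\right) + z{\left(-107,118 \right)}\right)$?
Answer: $-146360924$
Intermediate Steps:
$z{\left(a,y \right)} = - 63 y - 8 a$ ($z{\left(a,y \right)} = \left(- 63 y - 9 a\right) + a = - 63 y - 8 a$)
$\left(24293 + 29655\right) \left(\left(-2785 - -6650\right) + z{\left(-107,118 \right)}\right) = \left(24293 + 29655\right) \left(\left(-2785 - -6650\right) - 6578\right) = 53948 \left(\left(-2785 + 6650\right) + \left(-7434 + 856\right)\right) = 53948 \left(3865 - 6578\right) = 53948 \left(-2713\right) = -146360924$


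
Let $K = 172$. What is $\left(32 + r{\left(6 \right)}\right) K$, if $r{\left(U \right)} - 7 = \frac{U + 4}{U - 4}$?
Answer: $7568$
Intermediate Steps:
$r{\left(U \right)} = 7 + \frac{4 + U}{-4 + U}$ ($r{\left(U \right)} = 7 + \frac{U + 4}{U - 4} = 7 + \frac{4 + U}{-4 + U}$)
$\left(32 + r{\left(6 \right)}\right) K = \left(32 + \frac{8 \left(-3 + 6\right)}{-4 + 6}\right) 172 = \left(32 + 8 \cdot \frac{1}{2} \cdot 3\right) 172 = \left(32 + 12\right) 172 = 44 \cdot 172 = 7568$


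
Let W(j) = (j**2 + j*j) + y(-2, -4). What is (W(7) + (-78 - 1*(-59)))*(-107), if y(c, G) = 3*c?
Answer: -7811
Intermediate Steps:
W(j) = -6 + 2*j**2 (W(j) = (j**2 + j*j) + 3*(-2) = (j**2 + j**2) - 6 = 2*j**2 - 6 = -6 + 2*j**2)
(W(7) + (-78 - 1*(-59)))*(-107) = ((-6 + 2*7**2) + (-78 - 1*(-59)))*(-107) = ((-6 + 2*49) + (-78 + 59))*(-107) = ((-6 + 98) - 19)*(-107) = (92 - 19)*(-107) = 73*(-107) = -7811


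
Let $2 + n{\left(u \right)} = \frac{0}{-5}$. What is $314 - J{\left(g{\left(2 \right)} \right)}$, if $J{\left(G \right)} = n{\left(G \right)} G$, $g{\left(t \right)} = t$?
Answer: $318$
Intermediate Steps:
$n{\left(u \right)} = -2$ ($n{\left(u \right)} = -2 + \frac{0}{-5} = -2 + 0 \left(- \frac{1}{5}\right) = -2 + 0 = -2$)
$J{\left(G \right)} = - 2 G$
$314 - J{\left(g{\left(2 \right)} \right)} = 314 - \left(-2\right) 2 = 314 - -4 = 314 + 4 = 318$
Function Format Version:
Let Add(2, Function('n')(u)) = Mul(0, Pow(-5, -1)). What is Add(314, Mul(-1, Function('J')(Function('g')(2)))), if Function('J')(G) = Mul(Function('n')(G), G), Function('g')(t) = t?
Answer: 318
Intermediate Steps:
Function('n')(u) = -2 (Function('n')(u) = Add(-2, Mul(0, Pow(-5, -1))) = Add(-2, Mul(0, Rational(-1, 5))) = Add(-2, 0) = -2)
Function('J')(G) = Mul(-2, G)
Add(314, Mul(-1, Function('J')(Function('g')(2)))) = Add(314, Mul(-1, Mul(-2, 2))) = Add(314, Mul(-1, -4)) = Add(314, 4) = 318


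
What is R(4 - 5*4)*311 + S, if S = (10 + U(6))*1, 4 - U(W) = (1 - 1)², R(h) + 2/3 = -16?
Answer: -15508/3 ≈ -5169.3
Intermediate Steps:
R(h) = -50/3 (R(h) = -⅔ - 16 = -50/3)
U(W) = 4 (U(W) = 4 - (1 - 1)² = 4 - 1*0² = 4 - 1*0 = 4 + 0 = 4)
S = 14 (S = (10 + 4)*1 = 14*1 = 14)
R(4 - 5*4)*311 + S = -50/3*311 + 14 = -15550/3 + 14 = -15508/3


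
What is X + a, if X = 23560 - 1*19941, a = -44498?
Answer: -40879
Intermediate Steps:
X = 3619 (X = 23560 - 19941 = 3619)
X + a = 3619 - 44498 = -40879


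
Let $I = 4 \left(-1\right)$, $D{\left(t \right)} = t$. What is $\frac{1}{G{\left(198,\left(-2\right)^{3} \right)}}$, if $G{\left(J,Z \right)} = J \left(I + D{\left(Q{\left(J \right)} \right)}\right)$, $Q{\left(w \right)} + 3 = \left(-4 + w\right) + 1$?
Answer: $\frac{1}{37224} \approx 2.6864 \cdot 10^{-5}$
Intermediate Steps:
$Q{\left(w \right)} = -6 + w$ ($Q{\left(w \right)} = -3 + \left(\left(-4 + w\right) + 1\right) = -3 + \left(-3 + w\right) = -6 + w$)
$I = -4$
$G{\left(J,Z \right)} = J \left(-10 + J\right)$ ($G{\left(J,Z \right)} = J \left(-4 + \left(-6 + J\right)\right) = J \left(-10 + J\right)$)
$\frac{1}{G{\left(198,\left(-2\right)^{3} \right)}} = \frac{1}{198 \left(-10 + 198\right)} = \frac{1}{198 \cdot 188} = \frac{1}{37224}$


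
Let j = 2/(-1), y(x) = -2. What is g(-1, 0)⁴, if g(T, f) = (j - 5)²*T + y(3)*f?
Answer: 5764801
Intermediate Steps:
j = -2 (j = 2*(-1) = -2)
g(T, f) = -2*f + 49*T (g(T, f) = (-2 - 5)²*T - 2*f = (-7)²*T - 2*f = 49*T - 2*f = -2*f + 49*T)
g(-1, 0)⁴ = (-2*0 + 49*(-1))⁴ = (0 - 49)⁴ = (-49)⁴ = 5764801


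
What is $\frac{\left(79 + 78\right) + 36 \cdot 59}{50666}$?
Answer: $\frac{2281}{50666} \approx 0.04502$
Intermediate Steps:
$\frac{\left(79 + 78\right) + 36 \cdot 59}{50666} = \left(157 + 2124\right) \frac{1}{50666} = 2281 \cdot \frac{1}{50666} = \frac{2281}{50666}$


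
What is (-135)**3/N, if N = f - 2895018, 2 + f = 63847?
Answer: 2460375/2831173 ≈ 0.86903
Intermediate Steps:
f = 63845 (f = -2 + 63847 = 63845)
N = -2831173 (N = 63845 - 2895018 = -2831173)
(-135)**3/N = (-135)**3/(-2831173) = -2460375*(-1/2831173) = 2460375/2831173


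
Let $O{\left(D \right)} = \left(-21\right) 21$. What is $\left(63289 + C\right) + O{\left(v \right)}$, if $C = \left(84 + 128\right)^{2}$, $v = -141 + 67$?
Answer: $107792$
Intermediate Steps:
$v = -74$
$C = 44944$ ($C = 212^{2} = 44944$)
$O{\left(D \right)} = -441$
$\left(63289 + C\right) + O{\left(v \right)} = \left(63289 + 44944\right) - 441 = 108233 - 441 = 107792$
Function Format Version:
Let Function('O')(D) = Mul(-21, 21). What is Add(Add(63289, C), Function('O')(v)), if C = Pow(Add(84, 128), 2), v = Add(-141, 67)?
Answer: 107792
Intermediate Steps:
v = -74
C = 44944 (C = Pow(212, 2) = 44944)
Function('O')(D) = -441
Add(Add(63289, C), Function('O')(v)) = Add(Add(63289, 44944), -441) = Add(108233, -441) = 107792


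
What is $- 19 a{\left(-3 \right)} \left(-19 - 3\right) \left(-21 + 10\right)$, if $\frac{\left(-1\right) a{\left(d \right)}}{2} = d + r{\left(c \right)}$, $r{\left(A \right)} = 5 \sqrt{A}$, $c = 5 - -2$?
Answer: $-27588 + 45980 \sqrt{7} \approx 94064.0$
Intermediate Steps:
$c = 7$ ($c = 5 + 2 = 7$)
$a{\left(d \right)} = - 10 \sqrt{7} - 2 d$ ($a{\left(d \right)} = - 2 \left(d + 5 \sqrt{7}\right) = - 10 \sqrt{7} - 2 d$)
$- 19 a{\left(-3 \right)} \left(-19 - 3\right) \left(-21 + 10\right) = - 19 \left(- 10 \sqrt{7} - -6\right) \left(-19 - 3\right) \left(-21 + 10\right) = - 19 \left(- 10 \sqrt{7} + 6\right) \left(\left(-22\right) \left(-11\right)\right) = - 19 \left(6 - 10 \sqrt{7}\right) 242 = \left(-114 + 190 \sqrt{7}\right) 242 = -27588 + 45980 \sqrt{7}$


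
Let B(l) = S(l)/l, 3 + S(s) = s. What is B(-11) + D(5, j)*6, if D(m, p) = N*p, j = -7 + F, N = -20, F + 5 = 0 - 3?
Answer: 19814/11 ≈ 1801.3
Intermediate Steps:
F = -8 (F = -5 + (0 - 3) = -5 - 3 = -8)
S(s) = -3 + s
B(l) = (-3 + l)/l
j = -15 (j = -7 - 8 = -15)
D(m, p) = -20*p
B(-11) + D(5, j)*6 = (-3 - 11)/(-11) - 20*(-15)*6 = -1/11*(-14) + 300*6 = 14/11 + 1800 = 19814/11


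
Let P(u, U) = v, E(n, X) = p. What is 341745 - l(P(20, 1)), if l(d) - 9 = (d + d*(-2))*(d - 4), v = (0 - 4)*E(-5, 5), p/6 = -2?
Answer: 343848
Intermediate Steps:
p = -12 (p = 6*(-2) = -12)
E(n, X) = -12
v = 48 (v = (0 - 4)*(-12) = -4*(-12) = 48)
P(u, U) = 48
l(d) = 9 - d*(-4 + d) (l(d) = 9 + (d + d*(-2))*(d - 4) = 9 + (d - 2*d)*(-4 + d) = 9 + (-d)*(-4 + d) = 9 - d*(-4 + d))
341745 - l(P(20, 1)) = 341745 - (9 - 1*48² + 4*48) = 341745 - (9 - 1*2304 + 192) = 341745 - (9 - 2304 + 192) = 341745 - 1*(-2103) = 341745 + 2103 = 343848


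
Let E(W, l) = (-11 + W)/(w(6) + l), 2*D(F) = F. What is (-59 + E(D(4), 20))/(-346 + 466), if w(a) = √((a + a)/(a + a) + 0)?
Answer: -52/105 ≈ -0.49524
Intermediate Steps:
w(a) = 1 (w(a) = √((2*a)/((2*a)) + 0) = √((2*a)*(1/(2*a)) + 0) = √(1 + 0) = √1 = 1)
D(F) = F/2
E(W, l) = (-11 + W)/(1 + l)
(-59 + E(D(4), 20))/(-346 + 466) = (-59 + (-11 + (½)*4)/(1 + 20))/(-346 + 466) = (-59 + (-11 + 2)/21)/120 = (-59 + (1/21)*(-9))*(1/120) = (-59 - 3/7)*(1/120) = -416/7*1/120 = -52/105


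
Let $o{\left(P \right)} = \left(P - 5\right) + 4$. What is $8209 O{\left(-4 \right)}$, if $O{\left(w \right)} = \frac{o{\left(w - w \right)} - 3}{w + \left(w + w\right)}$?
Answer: $\frac{8209}{3} \approx 2736.3$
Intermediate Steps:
$o{\left(P \right)} = -1 + P$ ($o{\left(P \right)} = \left(-5 + P\right) + 4 = -1 + P$)
$O{\left(w \right)} = - \frac{4}{3 w}$ ($O{\left(w \right)} = \frac{\left(-1 + \left(w - w\right)\right) - 3}{w + \left(w + w\right)} = \frac{\left(-1 + 0\right) - 3}{w + 2 w} = \frac{-1 - 3}{3 w} = - 4 \frac{1}{3 w} = - \frac{4}{3 w}$)
$8209 O{\left(-4 \right)} = 8209 \left(- \frac{4}{3 \left(-4\right)}\right) = 8209 \left(\left(- \frac{4}{3}\right) \left(- \frac{1}{4}\right)\right) = 8209 \cdot \frac{1}{3} = \frac{8209}{3}$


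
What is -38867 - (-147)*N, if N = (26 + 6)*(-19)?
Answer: -128243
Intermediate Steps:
N = -608 (N = 32*(-19) = -608)
-38867 - (-147)*N = -38867 - (-147)*(-608) = -38867 - 1*89376 = -38867 - 89376 = -128243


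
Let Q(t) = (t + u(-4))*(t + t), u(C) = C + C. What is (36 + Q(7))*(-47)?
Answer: -1034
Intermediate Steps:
u(C) = 2*C
Q(t) = 2*t*(-8 + t) (Q(t) = (t + 2*(-4))*(t + t) = (t - 8)*(2*t) = (-8 + t)*(2*t) = 2*t*(-8 + t))
(36 + Q(7))*(-47) = (36 + 2*7*(-8 + 7))*(-47) = (36 + 2*7*(-1))*(-47) = (36 - 14)*(-47) = 22*(-47) = -1034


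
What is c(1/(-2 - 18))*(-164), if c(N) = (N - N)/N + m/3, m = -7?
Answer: 1148/3 ≈ 382.67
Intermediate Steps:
c(N) = -7/3 (c(N) = (N - N)/N - 7/3 = 0/N - 7*1/3 = 0 - 7/3 = -7/3)
c(1/(-2 - 18))*(-164) = -7/3*(-164) = 1148/3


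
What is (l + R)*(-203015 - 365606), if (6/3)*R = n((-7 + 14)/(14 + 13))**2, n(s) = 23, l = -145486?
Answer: 165151989103/2 ≈ 8.2576e+10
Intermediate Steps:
R = 529/2 (R = (1/2)*23**2 = (1/2)*529 = 529/2 ≈ 264.50)
(l + R)*(-203015 - 365606) = (-145486 + 529/2)*(-203015 - 365606) = -290443/2*(-568621) = 165151989103/2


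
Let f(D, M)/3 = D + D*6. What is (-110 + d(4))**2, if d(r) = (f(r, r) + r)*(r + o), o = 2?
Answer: 174724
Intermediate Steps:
f(D, M) = 21*D (f(D, M) = 3*(D + D*6) = 3*(D + 6*D) = 3*(7*D) = 21*D)
d(r) = 22*r*(2 + r) (d(r) = (21*r + r)*(r + 2) = (22*r)*(2 + r) = 22*r*(2 + r))
(-110 + d(4))**2 = (-110 + 22*4*(2 + 4))**2 = (-110 + 22*4*6)**2 = (-110 + 528)**2 = 418**2 = 174724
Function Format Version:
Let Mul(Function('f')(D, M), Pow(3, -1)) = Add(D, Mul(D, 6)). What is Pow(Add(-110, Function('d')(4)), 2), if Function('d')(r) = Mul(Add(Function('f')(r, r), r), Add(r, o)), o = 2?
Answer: 174724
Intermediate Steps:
Function('f')(D, M) = Mul(21, D) (Function('f')(D, M) = Mul(3, Add(D, Mul(D, 6))) = Mul(3, Add(D, Mul(6, D))) = Mul(3, Mul(7, D)) = Mul(21, D))
Function('d')(r) = Mul(22, r, Add(2, r)) (Function('d')(r) = Mul(Add(Mul(21, r), r), Add(r, 2)) = Mul(Mul(22, r), Add(2, r)) = Mul(22, r, Add(2, r)))
Pow(Add(-110, Function('d')(4)), 2) = Pow(Add(-110, Mul(22, 4, Add(2, 4))), 2) = Pow(Add(-110, Mul(22, 4, 6)), 2) = Pow(Add(-110, 528), 2) = Pow(418, 2) = 174724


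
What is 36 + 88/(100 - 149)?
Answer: 1676/49 ≈ 34.204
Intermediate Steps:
36 + 88/(100 - 149) = 36 + 88/(-49) = 36 - 1/49*88 = 36 - 88/49 = 1676/49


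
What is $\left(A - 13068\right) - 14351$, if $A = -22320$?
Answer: $-49739$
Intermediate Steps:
$\left(A - 13068\right) - 14351 = \left(-22320 - 13068\right) - 14351 = -35388 - 14351 = -49739$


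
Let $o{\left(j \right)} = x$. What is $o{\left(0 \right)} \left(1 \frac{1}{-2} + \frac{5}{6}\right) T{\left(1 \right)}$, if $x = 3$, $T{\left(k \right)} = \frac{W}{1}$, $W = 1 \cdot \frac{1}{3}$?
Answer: $\frac{1}{3} \approx 0.33333$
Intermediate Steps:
$W = \frac{1}{3}$ ($W = 1 \cdot \frac{1}{3} = \frac{1}{3} \approx 0.33333$)
$T{\left(k \right)} = \frac{1}{3}$ ($T{\left(k \right)} = \frac{1}{3 \cdot 1} = \frac{1}{3} \cdot 1 = \frac{1}{3}$)
$o{\left(j \right)} = 3$
$o{\left(0 \right)} \left(1 \frac{1}{-2} + \frac{5}{6}\right) T{\left(1 \right)} = 3 \left(1 \frac{1}{-2} + \frac{5}{6}\right) \frac{1}{3} = 3 \left(1 \left(- \frac{1}{2}\right) + 5 \cdot \frac{1}{6}\right) \frac{1}{3} = 3 \left(- \frac{1}{2} + \frac{5}{6}\right) \frac{1}{3} = 3 \cdot \frac{1}{3} \cdot \frac{1}{3} = 1 \cdot \frac{1}{3} = \frac{1}{3}$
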